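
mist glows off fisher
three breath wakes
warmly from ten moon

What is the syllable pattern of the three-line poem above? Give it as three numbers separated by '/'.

5/3/5

Line 1: mist (1), glows (1), off (1), fisher (2) → 5
Line 2: three (1), breath (1), wakes (1) → 3
Line 3: warmly (2), from (1), ten (1), moon (1) → 5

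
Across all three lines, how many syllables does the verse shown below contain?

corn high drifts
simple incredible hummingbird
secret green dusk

16

Line 1: "corn high drifts": 1+1+1 = 3
Line 2: "simple incredible hummingbird": 2+4+3 = 9
Line 3: "secret green dusk": 2+1+1 = 4
Total: 3 + 9 + 4 = 16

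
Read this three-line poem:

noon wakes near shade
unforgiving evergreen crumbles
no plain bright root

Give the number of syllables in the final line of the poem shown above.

4

The final line: "no plain bright root": 1+1+1+1 = 4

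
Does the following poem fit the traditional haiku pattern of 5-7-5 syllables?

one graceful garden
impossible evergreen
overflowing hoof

Yes

Line 1: one (1), graceful (2), garden (2) → 5 ✓
Line 2: impossible (4), evergreen (3) → 7 ✓
Line 3: overflowing (4), hoof (1) → 5 ✓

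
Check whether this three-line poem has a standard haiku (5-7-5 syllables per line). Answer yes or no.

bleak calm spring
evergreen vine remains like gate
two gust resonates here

Line 1: bleak(1) + calm(1) + spring(1) = 3 (expected 5)
Line 2: evergreen(3) + vine(1) + remains(2) + like(1) + gate(1) = 8 (expected 7)
Line 3: two(1) + gust(1) + resonates(3) + here(1) = 6 (expected 5)

No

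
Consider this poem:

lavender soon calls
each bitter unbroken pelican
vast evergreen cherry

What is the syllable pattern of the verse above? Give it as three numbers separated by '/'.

Line 1: "lavender soon calls": 3+1+1 = 5
Line 2: "each bitter unbroken pelican": 1+2+3+3 = 9
Line 3: "vast evergreen cherry": 1+3+2 = 6

5/9/6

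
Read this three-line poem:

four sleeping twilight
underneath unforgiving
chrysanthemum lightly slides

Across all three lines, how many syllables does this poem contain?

Line 1: "four sleeping twilight": 1+2+2 = 5
Line 2: "underneath unforgiving": 3+4 = 7
Line 3: "chrysanthemum lightly slides": 4+2+1 = 7
Total: 5 + 7 + 7 = 19

19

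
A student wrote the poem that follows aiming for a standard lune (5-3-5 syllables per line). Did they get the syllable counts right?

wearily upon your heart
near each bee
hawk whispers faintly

Line 1: wearily(3) + upon(2) + your(1) + heart(1) = 7 (expected 5)
Line 2: near(1) + each(1) + bee(1) = 3 ✓
Line 3: hawk(1) + whispers(2) + faintly(2) = 5 ✓

No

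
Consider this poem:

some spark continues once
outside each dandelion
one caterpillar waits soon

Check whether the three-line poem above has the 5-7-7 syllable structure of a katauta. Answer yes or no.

Line 1: some (1), spark (1), continues (3), once (1) → 6 (expected 5)
Line 2: outside (2), each (1), dandelion (4) → 7 ✓
Line 3: one (1), caterpillar (4), waits (1), soon (1) → 7 ✓

No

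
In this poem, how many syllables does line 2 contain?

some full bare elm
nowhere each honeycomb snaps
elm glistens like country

7

Line 2: nowhere(2) + each(1) + honeycomb(3) + snaps(1) = 7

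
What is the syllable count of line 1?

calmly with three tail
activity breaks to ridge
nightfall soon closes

5

Line 1: calmly (2), with (1), three (1), tail (1) → 5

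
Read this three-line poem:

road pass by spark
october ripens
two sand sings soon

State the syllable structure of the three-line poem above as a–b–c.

4–5–4

Line 1: road(1) + pass(1) + by(1) + spark(1) = 4
Line 2: october(3) + ripens(2) = 5
Line 3: two(1) + sand(1) + sings(1) + soon(1) = 4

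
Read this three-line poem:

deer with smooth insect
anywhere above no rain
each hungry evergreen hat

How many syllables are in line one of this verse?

5

Line one: "deer with smooth insect": 1+1+1+2 = 5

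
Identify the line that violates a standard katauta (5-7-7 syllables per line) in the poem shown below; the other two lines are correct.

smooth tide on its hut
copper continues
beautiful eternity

Line 1: "smooth tide on its hut": 1+1+1+1+1 = 5 ✓
Line 2: "copper continues": 2+3 = 5 (expected 7)
Line 3: "beautiful eternity": 3+4 = 7 ✓

The second line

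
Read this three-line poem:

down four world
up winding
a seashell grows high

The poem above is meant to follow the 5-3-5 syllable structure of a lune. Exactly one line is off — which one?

Line 1: down (1), four (1), world (1) → 3 (expected 5)
Line 2: up (1), winding (2) → 3 ✓
Line 3: a (1), seashell (2), grows (1), high (1) → 5 ✓

The first line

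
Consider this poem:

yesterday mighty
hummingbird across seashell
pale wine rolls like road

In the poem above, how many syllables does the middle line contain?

7

The middle line: "hummingbird across seashell": 3+2+2 = 7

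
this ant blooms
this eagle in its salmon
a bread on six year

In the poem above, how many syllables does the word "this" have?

1

"this" has 1 syllable.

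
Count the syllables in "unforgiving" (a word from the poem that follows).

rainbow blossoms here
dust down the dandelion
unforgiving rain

4

"unforgiving" has 4 syllables.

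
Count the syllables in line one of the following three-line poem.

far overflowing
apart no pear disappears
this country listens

Line one: far(1) + overflowing(4) = 5

5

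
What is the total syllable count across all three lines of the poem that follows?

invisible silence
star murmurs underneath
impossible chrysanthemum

20

Line 1: invisible(4) + silence(2) = 6
Line 2: star(1) + murmurs(2) + underneath(3) = 6
Line 3: impossible(4) + chrysanthemum(4) = 8
Total: 6 + 6 + 8 = 20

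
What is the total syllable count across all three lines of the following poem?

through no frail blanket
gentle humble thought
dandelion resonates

Line 1: "through no frail blanket": 1+1+1+2 = 5
Line 2: "gentle humble thought": 2+2+1 = 5
Line 3: "dandelion resonates": 4+3 = 7
Total: 5 + 5 + 7 = 17

17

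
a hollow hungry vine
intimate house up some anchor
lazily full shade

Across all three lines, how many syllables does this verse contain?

19

Line 1: a (1), hollow (2), hungry (2), vine (1) → 6
Line 2: intimate (3), house (1), up (1), some (1), anchor (2) → 8
Line 3: lazily (3), full (1), shade (1) → 5
Total: 6 + 8 + 5 = 19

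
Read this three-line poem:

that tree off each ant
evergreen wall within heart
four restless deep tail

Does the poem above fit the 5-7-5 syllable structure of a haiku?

Line 1: that(1) + tree(1) + off(1) + each(1) + ant(1) = 5 ✓
Line 2: evergreen(3) + wall(1) + within(2) + heart(1) = 7 ✓
Line 3: four(1) + restless(2) + deep(1) + tail(1) = 5 ✓

Yes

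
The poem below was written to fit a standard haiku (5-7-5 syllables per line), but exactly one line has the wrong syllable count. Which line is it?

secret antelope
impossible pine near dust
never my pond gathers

Line 1: secret (2), antelope (3) → 5 ✓
Line 2: impossible (4), pine (1), near (1), dust (1) → 7 ✓
Line 3: never (2), my (1), pond (1), gathers (2) → 6 (expected 5)

The third line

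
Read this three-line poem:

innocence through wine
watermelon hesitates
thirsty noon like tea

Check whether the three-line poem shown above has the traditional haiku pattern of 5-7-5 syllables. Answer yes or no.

Line 1: "innocence through wine": 3+1+1 = 5 ✓
Line 2: "watermelon hesitates": 4+3 = 7 ✓
Line 3: "thirsty noon like tea": 2+1+1+1 = 5 ✓

Yes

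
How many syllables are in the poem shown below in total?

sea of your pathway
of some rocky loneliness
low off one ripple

17

Line 1: sea (1), of (1), your (1), pathway (2) → 5
Line 2: of (1), some (1), rocky (2), loneliness (3) → 7
Line 3: low (1), off (1), one (1), ripple (2) → 5
Total: 5 + 7 + 5 = 17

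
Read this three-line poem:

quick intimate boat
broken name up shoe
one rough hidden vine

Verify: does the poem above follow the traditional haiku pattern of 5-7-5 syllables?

Line 1: quick (1), intimate (3), boat (1) → 5 ✓
Line 2: broken (2), name (1), up (1), shoe (1) → 5 (expected 7)
Line 3: one (1), rough (1), hidden (2), vine (1) → 5 ✓

No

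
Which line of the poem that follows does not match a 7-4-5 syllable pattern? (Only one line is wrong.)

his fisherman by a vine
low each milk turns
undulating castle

Line 1: his (1), fisherman (3), by (1), a (1), vine (1) → 7 ✓
Line 2: low (1), each (1), milk (1), turns (1) → 4 ✓
Line 3: undulating (4), castle (2) → 6 (expected 5)

The third line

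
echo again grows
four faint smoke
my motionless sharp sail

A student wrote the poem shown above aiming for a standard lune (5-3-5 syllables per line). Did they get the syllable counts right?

No

Line 1: echo(2) + again(2) + grows(1) = 5 ✓
Line 2: four(1) + faint(1) + smoke(1) = 3 ✓
Line 3: my(1) + motionless(3) + sharp(1) + sail(1) = 6 (expected 5)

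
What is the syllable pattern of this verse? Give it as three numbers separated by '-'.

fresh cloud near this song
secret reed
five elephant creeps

5-3-5

Line 1: fresh(1) + cloud(1) + near(1) + this(1) + song(1) = 5
Line 2: secret(2) + reed(1) = 3
Line 3: five(1) + elephant(3) + creeps(1) = 5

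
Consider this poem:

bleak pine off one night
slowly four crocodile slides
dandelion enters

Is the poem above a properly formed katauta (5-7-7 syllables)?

No

Line 1: bleak (1), pine (1), off (1), one (1), night (1) → 5 ✓
Line 2: slowly (2), four (1), crocodile (3), slides (1) → 7 ✓
Line 3: dandelion (4), enters (2) → 6 (expected 7)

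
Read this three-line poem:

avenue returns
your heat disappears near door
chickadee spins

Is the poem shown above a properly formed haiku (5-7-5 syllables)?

Line 1: avenue (3), returns (2) → 5 ✓
Line 2: your (1), heat (1), disappears (3), near (1), door (1) → 7 ✓
Line 3: chickadee (3), spins (1) → 4 (expected 5)

No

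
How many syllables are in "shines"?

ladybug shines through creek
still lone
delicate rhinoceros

1

"shines" has 1 syllable.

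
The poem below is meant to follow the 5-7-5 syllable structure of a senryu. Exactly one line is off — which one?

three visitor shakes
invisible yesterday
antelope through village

The third line

Line 1: "three visitor shakes": 1+3+1 = 5 ✓
Line 2: "invisible yesterday": 4+3 = 7 ✓
Line 3: "antelope through village": 3+1+2 = 6 (expected 5)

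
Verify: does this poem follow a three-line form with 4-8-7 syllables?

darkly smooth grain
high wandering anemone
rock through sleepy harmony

Yes

Line 1: darkly (2), smooth (1), grain (1) → 4 ✓
Line 2: high (1), wandering (3), anemone (4) → 8 ✓
Line 3: rock (1), through (1), sleepy (2), harmony (3) → 7 ✓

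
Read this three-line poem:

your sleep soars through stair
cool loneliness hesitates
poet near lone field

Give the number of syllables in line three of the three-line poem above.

5

Line three: "poet near lone field": 2+1+1+1 = 5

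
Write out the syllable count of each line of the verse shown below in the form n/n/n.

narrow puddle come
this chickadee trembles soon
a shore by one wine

5/7/5

Line 1: "narrow puddle come": 2+2+1 = 5
Line 2: "this chickadee trembles soon": 1+3+2+1 = 7
Line 3: "a shore by one wine": 1+1+1+1+1 = 5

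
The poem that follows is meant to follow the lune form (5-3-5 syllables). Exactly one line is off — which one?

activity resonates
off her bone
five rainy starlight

Line 1: "activity resonates": 4+3 = 7 (expected 5)
Line 2: "off her bone": 1+1+1 = 3 ✓
Line 3: "five rainy starlight": 1+2+2 = 5 ✓

The first line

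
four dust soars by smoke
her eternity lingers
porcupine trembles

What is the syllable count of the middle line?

The middle line: her(1) + eternity(4) + lingers(2) = 7

7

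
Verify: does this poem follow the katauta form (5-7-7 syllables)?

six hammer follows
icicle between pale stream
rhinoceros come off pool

Yes

Line 1: "six hammer follows": 1+2+2 = 5 ✓
Line 2: "icicle between pale stream": 3+2+1+1 = 7 ✓
Line 3: "rhinoceros come off pool": 4+1+1+1 = 7 ✓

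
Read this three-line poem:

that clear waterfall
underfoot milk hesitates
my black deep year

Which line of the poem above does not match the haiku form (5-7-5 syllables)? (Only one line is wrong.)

Line 3

Line 1: that(1) + clear(1) + waterfall(3) = 5 ✓
Line 2: underfoot(3) + milk(1) + hesitates(3) = 7 ✓
Line 3: my(1) + black(1) + deep(1) + year(1) = 4 (expected 5)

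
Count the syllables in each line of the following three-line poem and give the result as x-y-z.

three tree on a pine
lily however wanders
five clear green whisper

5-7-5

Line 1: "three tree on a pine": 1+1+1+1+1 = 5
Line 2: "lily however wanders": 2+3+2 = 7
Line 3: "five clear green whisper": 1+1+1+2 = 5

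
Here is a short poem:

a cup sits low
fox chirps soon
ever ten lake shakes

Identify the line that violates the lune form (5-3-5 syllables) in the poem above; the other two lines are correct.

The first line

Line 1: "a cup sits low": 1+1+1+1 = 4 (expected 5)
Line 2: "fox chirps soon": 1+1+1 = 3 ✓
Line 3: "ever ten lake shakes": 2+1+1+1 = 5 ✓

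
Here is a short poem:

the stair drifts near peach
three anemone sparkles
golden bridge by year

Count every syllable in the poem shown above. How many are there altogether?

Line 1: the (1), stair (1), drifts (1), near (1), peach (1) → 5
Line 2: three (1), anemone (4), sparkles (2) → 7
Line 3: golden (2), bridge (1), by (1), year (1) → 5
Total: 5 + 7 + 5 = 17

17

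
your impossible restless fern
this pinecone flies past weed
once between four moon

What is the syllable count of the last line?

5

The last line: "once between four moon": 1+2+1+1 = 5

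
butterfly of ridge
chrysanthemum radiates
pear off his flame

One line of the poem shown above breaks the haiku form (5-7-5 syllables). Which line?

Line 1: butterfly(3) + of(1) + ridge(1) = 5 ✓
Line 2: chrysanthemum(4) + radiates(3) = 7 ✓
Line 3: pear(1) + off(1) + his(1) + flame(1) = 4 (expected 5)

The third line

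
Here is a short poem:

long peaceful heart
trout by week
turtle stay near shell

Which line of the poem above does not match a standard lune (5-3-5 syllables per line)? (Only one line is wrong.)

Line 1: long(1) + peaceful(2) + heart(1) = 4 (expected 5)
Line 2: trout(1) + by(1) + week(1) = 3 ✓
Line 3: turtle(2) + stay(1) + near(1) + shell(1) = 5 ✓

The first line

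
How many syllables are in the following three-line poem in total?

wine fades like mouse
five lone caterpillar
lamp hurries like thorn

Line 1: wine (1), fades (1), like (1), mouse (1) → 4
Line 2: five (1), lone (1), caterpillar (4) → 6
Line 3: lamp (1), hurries (2), like (1), thorn (1) → 5
Total: 4 + 6 + 5 = 15

15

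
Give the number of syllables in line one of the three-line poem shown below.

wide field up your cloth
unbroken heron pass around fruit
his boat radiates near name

Line one: "wide field up your cloth": 1+1+1+1+1 = 5

5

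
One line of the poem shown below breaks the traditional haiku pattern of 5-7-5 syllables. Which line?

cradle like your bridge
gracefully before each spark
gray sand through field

The third line

Line 1: cradle(2) + like(1) + your(1) + bridge(1) = 5 ✓
Line 2: gracefully(3) + before(2) + each(1) + spark(1) = 7 ✓
Line 3: gray(1) + sand(1) + through(1) + field(1) = 4 (expected 5)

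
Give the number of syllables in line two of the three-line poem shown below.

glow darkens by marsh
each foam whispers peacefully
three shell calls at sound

7

Line two: "each foam whispers peacefully": 1+1+2+3 = 7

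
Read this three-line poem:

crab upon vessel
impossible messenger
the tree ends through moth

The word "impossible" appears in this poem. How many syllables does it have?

"impossible" has 4 syllables.

4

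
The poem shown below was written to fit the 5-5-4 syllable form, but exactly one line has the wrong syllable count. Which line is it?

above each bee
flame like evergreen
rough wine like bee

Line 1: "above each bee": 2+1+1 = 4 (expected 5)
Line 2: "flame like evergreen": 1+1+3 = 5 ✓
Line 3: "rough wine like bee": 1+1+1+1 = 4 ✓

The first line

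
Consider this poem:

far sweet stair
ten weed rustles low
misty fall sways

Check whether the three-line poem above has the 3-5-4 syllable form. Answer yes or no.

Yes

Line 1: far(1) + sweet(1) + stair(1) = 3 ✓
Line 2: ten(1) + weed(1) + rustles(2) + low(1) = 5 ✓
Line 3: misty(2) + fall(1) + sways(1) = 4 ✓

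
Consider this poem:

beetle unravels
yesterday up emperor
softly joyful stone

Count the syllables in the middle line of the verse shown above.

7

The middle line: yesterday (3), up (1), emperor (3) → 7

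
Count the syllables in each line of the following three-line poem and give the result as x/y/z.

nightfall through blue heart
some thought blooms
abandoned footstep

5/3/5

Line 1: "nightfall through blue heart": 2+1+1+1 = 5
Line 2: "some thought blooms": 1+1+1 = 3
Line 3: "abandoned footstep": 3+2 = 5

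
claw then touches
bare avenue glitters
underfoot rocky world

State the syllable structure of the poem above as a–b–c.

Line 1: claw (1), then (1), touches (2) → 4
Line 2: bare (1), avenue (3), glitters (2) → 6
Line 3: underfoot (3), rocky (2), world (1) → 6

4–6–6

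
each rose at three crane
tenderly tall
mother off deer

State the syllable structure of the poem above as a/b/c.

5/4/4

Line 1: each(1) + rose(1) + at(1) + three(1) + crane(1) = 5
Line 2: tenderly(3) + tall(1) = 4
Line 3: mother(2) + off(1) + deer(1) = 4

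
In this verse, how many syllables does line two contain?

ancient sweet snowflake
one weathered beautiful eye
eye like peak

7

Line two: one (1), weathered (2), beautiful (3), eye (1) → 7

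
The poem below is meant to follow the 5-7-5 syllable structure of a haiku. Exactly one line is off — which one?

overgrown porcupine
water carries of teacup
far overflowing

Line 1: overgrown (3), porcupine (3) → 6 (expected 5)
Line 2: water (2), carries (2), of (1), teacup (2) → 7 ✓
Line 3: far (1), overflowing (4) → 5 ✓

Line 1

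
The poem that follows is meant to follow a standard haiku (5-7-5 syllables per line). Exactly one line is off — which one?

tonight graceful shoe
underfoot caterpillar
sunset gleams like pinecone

Line 1: tonight (2), graceful (2), shoe (1) → 5 ✓
Line 2: underfoot (3), caterpillar (4) → 7 ✓
Line 3: sunset (2), gleams (1), like (1), pinecone (2) → 6 (expected 5)

Line 3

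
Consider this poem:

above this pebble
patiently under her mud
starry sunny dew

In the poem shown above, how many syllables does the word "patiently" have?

3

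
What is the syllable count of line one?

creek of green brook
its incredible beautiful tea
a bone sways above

4

Line one: creek (1), of (1), green (1), brook (1) → 4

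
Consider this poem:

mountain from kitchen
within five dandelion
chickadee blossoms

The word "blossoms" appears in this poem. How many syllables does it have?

2

"blossoms" has 2 syllables.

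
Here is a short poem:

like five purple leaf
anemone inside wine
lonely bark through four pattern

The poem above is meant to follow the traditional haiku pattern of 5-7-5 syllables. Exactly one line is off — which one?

The third line

Line 1: "like five purple leaf": 1+1+2+1 = 5 ✓
Line 2: "anemone inside wine": 4+2+1 = 7 ✓
Line 3: "lonely bark through four pattern": 2+1+1+1+2 = 7 (expected 5)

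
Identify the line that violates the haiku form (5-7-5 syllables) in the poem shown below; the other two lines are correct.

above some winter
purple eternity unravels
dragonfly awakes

Line 1: "above some winter": 2+1+2 = 5 ✓
Line 2: "purple eternity unravels": 2+4+3 = 9 (expected 7)
Line 3: "dragonfly awakes": 3+2 = 5 ✓

The second line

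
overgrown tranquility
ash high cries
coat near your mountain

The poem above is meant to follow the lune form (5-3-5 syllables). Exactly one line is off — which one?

Line 1: overgrown(3) + tranquility(4) = 7 (expected 5)
Line 2: ash(1) + high(1) + cries(1) = 3 ✓
Line 3: coat(1) + near(1) + your(1) + mountain(2) = 5 ✓

Line 1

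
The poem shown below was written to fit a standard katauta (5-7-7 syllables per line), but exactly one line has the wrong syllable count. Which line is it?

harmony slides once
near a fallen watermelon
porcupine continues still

Line 1: harmony (3), slides (1), once (1) → 5 ✓
Line 2: near (1), a (1), fallen (2), watermelon (4) → 8 (expected 7)
Line 3: porcupine (3), continues (3), still (1) → 7 ✓

Line 2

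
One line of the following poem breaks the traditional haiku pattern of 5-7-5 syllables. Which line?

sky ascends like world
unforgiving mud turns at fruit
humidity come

The second line

Line 1: sky(1) + ascends(2) + like(1) + world(1) = 5 ✓
Line 2: unforgiving(4) + mud(1) + turns(1) + at(1) + fruit(1) = 8 (expected 7)
Line 3: humidity(4) + come(1) = 5 ✓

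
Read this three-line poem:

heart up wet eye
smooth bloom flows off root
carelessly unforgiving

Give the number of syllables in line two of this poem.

Line two: smooth (1), bloom (1), flows (1), off (1), root (1) → 5

5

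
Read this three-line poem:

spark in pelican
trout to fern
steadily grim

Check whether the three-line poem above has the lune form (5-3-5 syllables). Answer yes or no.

Line 1: "spark in pelican": 1+1+3 = 5 ✓
Line 2: "trout to fern": 1+1+1 = 3 ✓
Line 3: "steadily grim": 3+1 = 4 (expected 5)

No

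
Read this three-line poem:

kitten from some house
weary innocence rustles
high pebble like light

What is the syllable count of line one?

5

Line one: "kitten from some house": 2+1+1+1 = 5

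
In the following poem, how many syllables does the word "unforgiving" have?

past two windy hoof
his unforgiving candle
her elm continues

4

"unforgiving" has 4 syllables.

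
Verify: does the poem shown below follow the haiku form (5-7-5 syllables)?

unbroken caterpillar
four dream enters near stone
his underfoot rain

No

Line 1: unbroken (3), caterpillar (4) → 7 (expected 5)
Line 2: four (1), dream (1), enters (2), near (1), stone (1) → 6 (expected 7)
Line 3: his (1), underfoot (3), rain (1) → 5 ✓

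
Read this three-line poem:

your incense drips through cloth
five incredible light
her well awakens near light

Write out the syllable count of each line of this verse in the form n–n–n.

6–6–7

Line 1: your (1), incense (2), drips (1), through (1), cloth (1) → 6
Line 2: five (1), incredible (4), light (1) → 6
Line 3: her (1), well (1), awakens (3), near (1), light (1) → 7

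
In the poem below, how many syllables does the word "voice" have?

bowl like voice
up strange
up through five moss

1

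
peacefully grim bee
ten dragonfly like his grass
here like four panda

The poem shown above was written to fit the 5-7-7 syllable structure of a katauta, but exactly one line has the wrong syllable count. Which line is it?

Line 1: peacefully (3), grim (1), bee (1) → 5 ✓
Line 2: ten (1), dragonfly (3), like (1), his (1), grass (1) → 7 ✓
Line 3: here (1), like (1), four (1), panda (2) → 5 (expected 7)

Line 3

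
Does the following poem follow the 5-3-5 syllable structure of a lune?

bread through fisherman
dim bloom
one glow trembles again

Line 1: "bread through fisherman": 1+1+3 = 5 ✓
Line 2: "dim bloom": 1+1 = 2 (expected 3)
Line 3: "one glow trembles again": 1+1+2+2 = 6 (expected 5)

No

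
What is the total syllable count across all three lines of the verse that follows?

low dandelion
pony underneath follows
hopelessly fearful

17

Line 1: "low dandelion": 1+4 = 5
Line 2: "pony underneath follows": 2+3+2 = 7
Line 3: "hopelessly fearful": 3+2 = 5
Total: 5 + 7 + 5 = 17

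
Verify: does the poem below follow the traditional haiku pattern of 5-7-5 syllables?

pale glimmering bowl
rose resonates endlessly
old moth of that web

Line 1: "pale glimmering bowl": 1+3+1 = 5 ✓
Line 2: "rose resonates endlessly": 1+3+3 = 7 ✓
Line 3: "old moth of that web": 1+1+1+1+1 = 5 ✓

Yes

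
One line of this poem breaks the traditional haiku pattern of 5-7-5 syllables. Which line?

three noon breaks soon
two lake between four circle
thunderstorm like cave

Line 1: three (1), noon (1), breaks (1), soon (1) → 4 (expected 5)
Line 2: two (1), lake (1), between (2), four (1), circle (2) → 7 ✓
Line 3: thunderstorm (3), like (1), cave (1) → 5 ✓

Line 1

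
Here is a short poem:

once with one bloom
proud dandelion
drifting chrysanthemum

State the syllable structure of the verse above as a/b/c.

Line 1: once(1) + with(1) + one(1) + bloom(1) = 4
Line 2: proud(1) + dandelion(4) = 5
Line 3: drifting(2) + chrysanthemum(4) = 6

4/5/6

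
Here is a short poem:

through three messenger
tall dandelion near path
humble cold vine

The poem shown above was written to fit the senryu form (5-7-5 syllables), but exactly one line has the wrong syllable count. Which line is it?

Line 1: through (1), three (1), messenger (3) → 5 ✓
Line 2: tall (1), dandelion (4), near (1), path (1) → 7 ✓
Line 3: humble (2), cold (1), vine (1) → 4 (expected 5)

Line 3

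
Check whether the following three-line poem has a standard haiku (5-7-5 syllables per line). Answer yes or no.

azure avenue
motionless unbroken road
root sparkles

No

Line 1: azure(2) + avenue(3) = 5 ✓
Line 2: motionless(3) + unbroken(3) + road(1) = 7 ✓
Line 3: root(1) + sparkles(2) = 3 (expected 5)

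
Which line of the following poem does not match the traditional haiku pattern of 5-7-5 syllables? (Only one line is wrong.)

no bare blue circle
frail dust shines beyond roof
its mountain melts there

The second line

Line 1: no (1), bare (1), blue (1), circle (2) → 5 ✓
Line 2: frail (1), dust (1), shines (1), beyond (2), roof (1) → 6 (expected 7)
Line 3: its (1), mountain (2), melts (1), there (1) → 5 ✓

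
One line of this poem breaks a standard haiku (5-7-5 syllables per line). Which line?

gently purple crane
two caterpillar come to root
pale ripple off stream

Line 1: gently (2), purple (2), crane (1) → 5 ✓
Line 2: two (1), caterpillar (4), come (1), to (1), root (1) → 8 (expected 7)
Line 3: pale (1), ripple (2), off (1), stream (1) → 5 ✓

The second line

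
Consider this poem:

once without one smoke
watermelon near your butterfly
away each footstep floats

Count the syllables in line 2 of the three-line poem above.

9

Line 2: watermelon(4) + near(1) + your(1) + butterfly(3) = 9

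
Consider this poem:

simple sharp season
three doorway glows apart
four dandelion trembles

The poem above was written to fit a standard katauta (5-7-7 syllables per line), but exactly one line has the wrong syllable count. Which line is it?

Line 1: simple (2), sharp (1), season (2) → 5 ✓
Line 2: three (1), doorway (2), glows (1), apart (2) → 6 (expected 7)
Line 3: four (1), dandelion (4), trembles (2) → 7 ✓

The second line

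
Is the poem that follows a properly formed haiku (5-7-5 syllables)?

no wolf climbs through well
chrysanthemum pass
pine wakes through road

No

Line 1: no (1), wolf (1), climbs (1), through (1), well (1) → 5 ✓
Line 2: chrysanthemum (4), pass (1) → 5 (expected 7)
Line 3: pine (1), wakes (1), through (1), road (1) → 4 (expected 5)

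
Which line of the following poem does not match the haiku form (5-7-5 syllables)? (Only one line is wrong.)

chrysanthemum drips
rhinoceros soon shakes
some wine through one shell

Line 1: chrysanthemum (4), drips (1) → 5 ✓
Line 2: rhinoceros (4), soon (1), shakes (1) → 6 (expected 7)
Line 3: some (1), wine (1), through (1), one (1), shell (1) → 5 ✓

The second line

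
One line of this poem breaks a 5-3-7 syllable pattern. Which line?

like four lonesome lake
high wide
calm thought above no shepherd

Line 2

Line 1: like (1), four (1), lonesome (2), lake (1) → 5 ✓
Line 2: high (1), wide (1) → 2 (expected 3)
Line 3: calm (1), thought (1), above (2), no (1), shepherd (2) → 7 ✓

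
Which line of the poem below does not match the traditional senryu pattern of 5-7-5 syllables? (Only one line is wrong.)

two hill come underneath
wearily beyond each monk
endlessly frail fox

Line 1

Line 1: "two hill come underneath": 1+1+1+3 = 6 (expected 5)
Line 2: "wearily beyond each monk": 3+2+1+1 = 7 ✓
Line 3: "endlessly frail fox": 3+1+1 = 5 ✓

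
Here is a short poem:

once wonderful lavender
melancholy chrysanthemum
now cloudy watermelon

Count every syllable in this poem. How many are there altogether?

22

Line 1: "once wonderful lavender": 1+3+3 = 7
Line 2: "melancholy chrysanthemum": 4+4 = 8
Line 3: "now cloudy watermelon": 1+2+4 = 7
Total: 7 + 8 + 7 = 22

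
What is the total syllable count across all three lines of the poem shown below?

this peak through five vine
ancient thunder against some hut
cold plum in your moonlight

19

Line 1: this(1) + peak(1) + through(1) + five(1) + vine(1) = 5
Line 2: ancient(2) + thunder(2) + against(2) + some(1) + hut(1) = 8
Line 3: cold(1) + plum(1) + in(1) + your(1) + moonlight(2) = 6
Total: 5 + 8 + 6 = 19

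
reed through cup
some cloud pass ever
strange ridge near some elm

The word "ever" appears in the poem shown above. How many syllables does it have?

2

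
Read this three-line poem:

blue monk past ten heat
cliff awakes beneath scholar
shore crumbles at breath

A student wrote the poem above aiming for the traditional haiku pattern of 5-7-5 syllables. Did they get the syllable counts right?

Yes

Line 1: blue (1), monk (1), past (1), ten (1), heat (1) → 5 ✓
Line 2: cliff (1), awakes (2), beneath (2), scholar (2) → 7 ✓
Line 3: shore (1), crumbles (2), at (1), breath (1) → 5 ✓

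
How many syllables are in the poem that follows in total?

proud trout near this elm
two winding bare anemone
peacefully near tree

18

Line 1: proud (1), trout (1), near (1), this (1), elm (1) → 5
Line 2: two (1), winding (2), bare (1), anemone (4) → 8
Line 3: peacefully (3), near (1), tree (1) → 5
Total: 5 + 8 + 5 = 18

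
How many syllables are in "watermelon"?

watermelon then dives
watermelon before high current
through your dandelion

4

"watermelon" has 4 syllables.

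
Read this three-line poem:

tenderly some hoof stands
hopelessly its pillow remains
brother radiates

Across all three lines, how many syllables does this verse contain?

Line 1: tenderly(3) + some(1) + hoof(1) + stands(1) = 6
Line 2: hopelessly(3) + its(1) + pillow(2) + remains(2) = 8
Line 3: brother(2) + radiates(3) = 5
Total: 6 + 8 + 5 = 19

19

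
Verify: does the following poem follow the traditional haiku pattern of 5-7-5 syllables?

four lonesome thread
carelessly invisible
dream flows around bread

Line 1: four(1) + lonesome(2) + thread(1) = 4 (expected 5)
Line 2: carelessly(3) + invisible(4) = 7 ✓
Line 3: dream(1) + flows(1) + around(2) + bread(1) = 5 ✓

No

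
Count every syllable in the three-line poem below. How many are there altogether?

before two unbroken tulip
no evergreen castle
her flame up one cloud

19

Line 1: before (2), two (1), unbroken (3), tulip (2) → 8
Line 2: no (1), evergreen (3), castle (2) → 6
Line 3: her (1), flame (1), up (1), one (1), cloud (1) → 5
Total: 8 + 6 + 5 = 19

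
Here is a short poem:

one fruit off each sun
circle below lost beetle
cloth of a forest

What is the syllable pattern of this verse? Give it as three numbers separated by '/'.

Line 1: "one fruit off each sun": 1+1+1+1+1 = 5
Line 2: "circle below lost beetle": 2+2+1+2 = 7
Line 3: "cloth of a forest": 1+1+1+2 = 5

5/7/5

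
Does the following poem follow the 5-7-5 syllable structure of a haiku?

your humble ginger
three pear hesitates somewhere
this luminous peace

Yes

Line 1: your (1), humble (2), ginger (2) → 5 ✓
Line 2: three (1), pear (1), hesitates (3), somewhere (2) → 7 ✓
Line 3: this (1), luminous (3), peace (1) → 5 ✓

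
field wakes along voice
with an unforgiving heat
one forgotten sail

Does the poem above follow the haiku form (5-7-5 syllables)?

Yes

Line 1: field (1), wakes (1), along (2), voice (1) → 5 ✓
Line 2: with (1), an (1), unforgiving (4), heat (1) → 7 ✓
Line 3: one (1), forgotten (3), sail (1) → 5 ✓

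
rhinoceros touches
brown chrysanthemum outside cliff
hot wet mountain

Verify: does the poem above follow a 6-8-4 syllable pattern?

Yes

Line 1: rhinoceros(4) + touches(2) = 6 ✓
Line 2: brown(1) + chrysanthemum(4) + outside(2) + cliff(1) = 8 ✓
Line 3: hot(1) + wet(1) + mountain(2) = 4 ✓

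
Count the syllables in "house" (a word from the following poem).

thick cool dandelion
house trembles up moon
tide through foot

1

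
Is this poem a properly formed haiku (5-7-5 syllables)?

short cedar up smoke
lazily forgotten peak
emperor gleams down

Line 1: "short cedar up smoke": 1+2+1+1 = 5 ✓
Line 2: "lazily forgotten peak": 3+3+1 = 7 ✓
Line 3: "emperor gleams down": 3+1+1 = 5 ✓

Yes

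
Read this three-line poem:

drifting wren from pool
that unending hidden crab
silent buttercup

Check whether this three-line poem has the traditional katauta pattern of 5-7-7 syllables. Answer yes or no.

No

Line 1: "drifting wren from pool": 2+1+1+1 = 5 ✓
Line 2: "that unending hidden crab": 1+3+2+1 = 7 ✓
Line 3: "silent buttercup": 2+3 = 5 (expected 7)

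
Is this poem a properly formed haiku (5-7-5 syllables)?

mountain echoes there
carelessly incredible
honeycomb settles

Line 1: mountain (2), echoes (2), there (1) → 5 ✓
Line 2: carelessly (3), incredible (4) → 7 ✓
Line 3: honeycomb (3), settles (2) → 5 ✓

Yes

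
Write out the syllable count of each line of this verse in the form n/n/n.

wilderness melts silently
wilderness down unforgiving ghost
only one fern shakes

Line 1: "wilderness melts silently": 3+1+3 = 7
Line 2: "wilderness down unforgiving ghost": 3+1+4+1 = 9
Line 3: "only one fern shakes": 2+1+1+1 = 5

7/9/5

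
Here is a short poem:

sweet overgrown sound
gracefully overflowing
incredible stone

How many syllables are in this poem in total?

Line 1: sweet(1) + overgrown(3) + sound(1) = 5
Line 2: gracefully(3) + overflowing(4) = 7
Line 3: incredible(4) + stone(1) = 5
Total: 5 + 7 + 5 = 17

17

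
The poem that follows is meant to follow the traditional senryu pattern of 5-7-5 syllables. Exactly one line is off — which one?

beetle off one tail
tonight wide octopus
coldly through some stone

Line 1: beetle(2) + off(1) + one(1) + tail(1) = 5 ✓
Line 2: tonight(2) + wide(1) + octopus(3) = 6 (expected 7)
Line 3: coldly(2) + through(1) + some(1) + stone(1) = 5 ✓

Line 2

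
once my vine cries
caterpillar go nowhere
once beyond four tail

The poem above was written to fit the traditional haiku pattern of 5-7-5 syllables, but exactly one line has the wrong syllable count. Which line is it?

Line 1

Line 1: once (1), my (1), vine (1), cries (1) → 4 (expected 5)
Line 2: caterpillar (4), go (1), nowhere (2) → 7 ✓
Line 3: once (1), beyond (2), four (1), tail (1) → 5 ✓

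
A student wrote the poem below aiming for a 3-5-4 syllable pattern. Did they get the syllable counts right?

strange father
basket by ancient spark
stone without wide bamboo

Line 1: "strange father": 1+2 = 3 ✓
Line 2: "basket by ancient spark": 2+1+2+1 = 6 (expected 5)
Line 3: "stone without wide bamboo": 1+2+1+2 = 6 (expected 4)

No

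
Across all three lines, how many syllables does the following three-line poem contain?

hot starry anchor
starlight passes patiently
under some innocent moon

19

Line 1: hot(1) + starry(2) + anchor(2) = 5
Line 2: starlight(2) + passes(2) + patiently(3) = 7
Line 3: under(2) + some(1) + innocent(3) + moon(1) = 7
Total: 5 + 7 + 7 = 19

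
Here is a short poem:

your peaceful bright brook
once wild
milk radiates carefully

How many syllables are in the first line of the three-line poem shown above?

The first line: "your peaceful bright brook": 1+2+1+1 = 5

5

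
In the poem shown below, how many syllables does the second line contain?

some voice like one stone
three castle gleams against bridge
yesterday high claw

The second line: three(1) + castle(2) + gleams(1) + against(2) + bridge(1) = 7

7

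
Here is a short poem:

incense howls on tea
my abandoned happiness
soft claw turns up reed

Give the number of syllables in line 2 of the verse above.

Line 2: my(1) + abandoned(3) + happiness(3) = 7

7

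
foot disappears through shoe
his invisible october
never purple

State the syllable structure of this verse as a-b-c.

Line 1: "foot disappears through shoe": 1+3+1+1 = 6
Line 2: "his invisible october": 1+4+3 = 8
Line 3: "never purple": 2+2 = 4

6-8-4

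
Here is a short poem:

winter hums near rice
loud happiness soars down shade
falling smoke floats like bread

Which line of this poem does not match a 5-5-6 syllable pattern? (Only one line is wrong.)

Line 1: winter(2) + hums(1) + near(1) + rice(1) = 5 ✓
Line 2: loud(1) + happiness(3) + soars(1) + down(1) + shade(1) = 7 (expected 5)
Line 3: falling(2) + smoke(1) + floats(1) + like(1) + bread(1) = 6 ✓

The second line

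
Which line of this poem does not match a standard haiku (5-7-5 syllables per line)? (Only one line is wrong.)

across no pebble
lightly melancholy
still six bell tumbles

The second line

Line 1: "across no pebble": 2+1+2 = 5 ✓
Line 2: "lightly melancholy": 2+4 = 6 (expected 7)
Line 3: "still six bell tumbles": 1+1+1+2 = 5 ✓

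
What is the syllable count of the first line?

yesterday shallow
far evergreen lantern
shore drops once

5

The first line: yesterday(3) + shallow(2) = 5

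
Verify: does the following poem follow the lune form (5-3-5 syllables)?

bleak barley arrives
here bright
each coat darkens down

No

Line 1: bleak (1), barley (2), arrives (2) → 5 ✓
Line 2: here (1), bright (1) → 2 (expected 3)
Line 3: each (1), coat (1), darkens (2), down (1) → 5 ✓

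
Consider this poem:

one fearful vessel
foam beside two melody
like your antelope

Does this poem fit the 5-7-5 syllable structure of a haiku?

Yes

Line 1: "one fearful vessel": 1+2+2 = 5 ✓
Line 2: "foam beside two melody": 1+2+1+3 = 7 ✓
Line 3: "like your antelope": 1+1+3 = 5 ✓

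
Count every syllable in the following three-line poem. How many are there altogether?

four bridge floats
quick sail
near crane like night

Line 1: four(1) + bridge(1) + floats(1) = 3
Line 2: quick(1) + sail(1) = 2
Line 3: near(1) + crane(1) + like(1) + night(1) = 4
Total: 3 + 2 + 4 = 9

9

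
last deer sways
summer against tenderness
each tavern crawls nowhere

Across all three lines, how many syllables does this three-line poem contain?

16

Line 1: last (1), deer (1), sways (1) → 3
Line 2: summer (2), against (2), tenderness (3) → 7
Line 3: each (1), tavern (2), crawls (1), nowhere (2) → 6
Total: 3 + 7 + 6 = 16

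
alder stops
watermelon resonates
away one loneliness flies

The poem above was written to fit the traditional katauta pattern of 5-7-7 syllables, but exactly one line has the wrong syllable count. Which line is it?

Line 1: "alder stops": 2+1 = 3 (expected 5)
Line 2: "watermelon resonates": 4+3 = 7 ✓
Line 3: "away one loneliness flies": 2+1+3+1 = 7 ✓

The first line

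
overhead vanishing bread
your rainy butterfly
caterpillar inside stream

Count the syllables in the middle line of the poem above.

6

The middle line: "your rainy butterfly": 1+2+3 = 6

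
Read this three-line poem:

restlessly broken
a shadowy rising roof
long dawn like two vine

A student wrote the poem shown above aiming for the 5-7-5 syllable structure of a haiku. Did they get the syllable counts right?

Yes

Line 1: "restlessly broken": 3+2 = 5 ✓
Line 2: "a shadowy rising roof": 1+3+2+1 = 7 ✓
Line 3: "long dawn like two vine": 1+1+1+1+1 = 5 ✓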